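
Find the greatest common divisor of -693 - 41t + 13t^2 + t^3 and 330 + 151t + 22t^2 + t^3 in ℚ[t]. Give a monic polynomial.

11 + t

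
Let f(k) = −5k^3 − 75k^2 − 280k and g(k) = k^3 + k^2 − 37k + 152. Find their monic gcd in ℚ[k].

k + 8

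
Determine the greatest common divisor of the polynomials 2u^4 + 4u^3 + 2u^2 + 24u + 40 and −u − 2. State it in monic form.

u + 2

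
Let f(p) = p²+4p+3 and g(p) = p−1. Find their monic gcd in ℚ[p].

Repeated division with remainder:
  p²+4p+3 = (p+5)(p−1) + (8)
  p−1 = ((1/8)p−1/8)(8) + (0)
The last nonzero remainder is the constant 8, so the polynomials are coprime and gcd = 1.

1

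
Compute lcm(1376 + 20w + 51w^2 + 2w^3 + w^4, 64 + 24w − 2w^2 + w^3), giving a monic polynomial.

2752 + 1416w + 122w^2 + 55w^3 + 4w^4 + w^5

Apply the Euclidean algorithm:
  w^4 + 2w^3 + 51w^2 + 20w + 1376 = (w + 4)(w^3 − 2w^2 + 24w + 64) + (35w^2 − 140w + 1120)
  w^3 − 2w^2 + 24w + 64 = ((1/35)w + 2/35)(35w^2 − 140w + 1120) + (0)
Last nonzero remainder: 35w^2 − 140w + 1120. Dividing through by 35 gives the monic gcd w^2 − 4w + 32.
Then lcm(f, g) = f·g / gcd(f, g); expanding and making the result monic gives the answer.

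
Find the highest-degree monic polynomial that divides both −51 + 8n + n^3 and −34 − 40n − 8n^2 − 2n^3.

Euclidean algorithm in ℚ[n]:
  n^3 + 8n − 51 = (−1/2)(−2n^3 − 8n^2 − 40n − 34) + (−4n^2 − 12n − 68)
  −2n^3 − 8n^2 − 40n − 34 = ((1/2)n + 1/2)(−4n^2 − 12n − 68) + (0)
Last nonzero remainder: −4n^2 − 12n − 68. Dividing through by −4 gives the monic gcd n^2 + 3n + 17.

17 + 3n + n^2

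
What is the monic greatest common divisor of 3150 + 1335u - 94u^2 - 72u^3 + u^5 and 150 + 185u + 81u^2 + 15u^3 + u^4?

Euclidean algorithm in ℚ[u]:
  u^5 - 72u^3 - 94u^2 + 1335u + 3150 = (u - 15)(u^4 + 15u^3 + 81u^2 + 185u + 150) + (72u^3 + 936u^2 + 3960u + 5400)
  u^4 + 15u^3 + 81u^2 + 185u + 150 = ((1/72)u + 1/36)(72u^3 + 936u^2 + 3960u + 5400) + (0)
Last nonzero remainder: 72u^3 + 936u^2 + 3960u + 5400. Dividing through by 72 gives the monic gcd u^3 + 13u^2 + 55u + 75.

75 + 55u + 13u^2 + u^3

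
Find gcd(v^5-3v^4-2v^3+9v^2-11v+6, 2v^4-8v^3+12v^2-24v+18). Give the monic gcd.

By polynomial division,
  v^5-3v^4-2v^3+9v^2-11v+6 = ((1/2)v+1/2)(2v^4-8v^3+12v^2-24v+18) + (-4v^3+15v^2-8v-3)
  2v^4-8v^3+12v^2-24v+18 = (-(1/2)v+1/8)(-4v^3+15v^2-8v-3) + ((49/8)v^2-(49/2)v+147/8)
  -4v^3+15v^2-8v-3 = (-(32/49)v-8/49)((49/8)v^2-(49/2)v+147/8) + (0)
Last nonzero remainder: (49/8)v^2-(49/2)v+147/8. Dividing through by 49/8 gives the monic gcd v^2-4v+3.

v^2-4v+3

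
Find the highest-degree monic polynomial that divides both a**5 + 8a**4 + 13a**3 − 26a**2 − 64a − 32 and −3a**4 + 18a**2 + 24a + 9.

Repeated division with remainder:
  a**5 + 8a**4 + 13a**3 − 26a**2 − 64a − 32 = (−(1/3)a − 8/3)(−3a**4 + 18a**2 + 24a + 9) + (19a**3 + 30a**2 + 3a − 8)
  −3a**4 + 18a**2 + 24a + 9 = (−(3/19)a + 90/361)(19a**3 + 30a**2 + 3a − 8) + ((3969/361)a**2 + (7938/361)a + 3969/361)
  19a**3 + 30a**2 + 3a − 8 = ((6859/3969)a − 2888/3969)((3969/361)a**2 + (7938/361)a + 3969/361) + (0)
Last nonzero remainder: (3969/361)a**2 + (7938/361)a + 3969/361. Dividing through by 3969/361 gives the monic gcd a**2 + 2a + 1.

a**2 + 2a + 1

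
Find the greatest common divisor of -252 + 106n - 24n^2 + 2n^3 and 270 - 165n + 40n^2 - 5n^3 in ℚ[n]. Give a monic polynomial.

Repeated division with remainder:
  2n^3 - 24n^2 + 106n - 252 = (-2/5)(-5n^3 + 40n^2 - 165n + 270) + (-8n^2 + 40n - 144)
  -5n^3 + 40n^2 - 165n + 270 = ((5/8)n - 15/8)(-8n^2 + 40n - 144) + (0)
Last nonzero remainder: -8n^2 + 40n - 144. Dividing through by -8 gives the monic gcd n^2 - 5n + 18.

18 - 5n + n^2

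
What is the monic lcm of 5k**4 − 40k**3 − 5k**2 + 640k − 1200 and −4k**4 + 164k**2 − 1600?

Repeated division with remainder:
  5k**4 − 40k**3 − 5k**2 + 640k − 1200 = (−5/4)(−4k**4 + 164k**2 − 1600) + (−40k**3 + 200k**2 + 640k − 3200)
  −4k**4 + 164k**2 − 1600 = ((1/10)k + 1/2)(−40k**3 + 200k**2 + 640k − 3200) + (0)
Last nonzero remainder: −40k**3 + 200k**2 + 640k − 3200. Dividing through by −40 gives the monic gcd k**3 − 5k**2 − 16k + 80.
Then lcm(f, g) = f·g / gcd(f, g); expanding and making the result monic gives the answer.

k**5 − 3k**4 − 41k**3 + 123k**2 + 400k − 1200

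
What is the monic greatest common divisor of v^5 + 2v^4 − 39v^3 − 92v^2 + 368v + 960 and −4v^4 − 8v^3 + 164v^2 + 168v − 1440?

Repeated division with remainder:
  v^5 + 2v^4 − 39v^3 − 92v^2 + 368v + 960 = (−(1/4)v)(−4v^4 − 8v^3 + 164v^2 + 168v − 1440) + (2v^3 − 50v^2 + 8v + 960)
  −4v^4 − 8v^3 + 164v^2 + 168v − 1440 = (−2v − 54)(2v^3 − 50v^2 + 8v + 960) + (−2520v^2 + 2520v + 50400)
  2v^3 − 50v^2 + 8v + 960 = (−(1/1260)v + 2/105)(−2520v^2 + 2520v + 50400) + (0)
Last nonzero remainder: −2520v^2 + 2520v + 50400. Dividing through by −2520 gives the monic gcd v^2 − v − 20.

v^2 − v − 20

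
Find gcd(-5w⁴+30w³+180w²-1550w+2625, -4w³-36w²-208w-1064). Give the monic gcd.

w+7

Apply the Euclidean algorithm:
  -5w⁴+30w³+180w²-1550w+2625 = ((5/4)w-75/4)(-4w³-36w²-208w-1064) + (-235w²-4120w-17325)
  -4w³-36w²-208w-1064 = ((4/235)w-1604/11045)(-235w²-4120w-17325) + (-(1129748/2209)w-7908236/2209)
  -235w²-4120w-17325 = ((519115/1129748)w+5467275/1129748)(-(1129748/2209)w-7908236/2209) + (0)
Last nonzero remainder: -(1129748/2209)w-7908236/2209. Dividing through by -1129748/2209 gives the monic gcd w+7.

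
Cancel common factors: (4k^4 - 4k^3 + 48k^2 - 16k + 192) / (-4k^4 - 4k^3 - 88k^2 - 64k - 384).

(-k^2 + 2k - 8)/(k^2 + 16)

Apply the Euclidean algorithm:
  4k^4 - 4k^3 + 48k^2 - 16k + 192 = (-1)(-4k^4 - 4k^3 - 88k^2 - 64k - 384) + (-8k^3 - 40k^2 - 80k - 192)
  -4k^4 - 4k^3 - 88k^2 - 64k - 384 = ((1/2)k - 2)(-8k^3 - 40k^2 - 80k - 192) + (-128k^2 - 128k - 768)
  -8k^3 - 40k^2 - 80k - 192 = ((1/16)k + 1/4)(-128k^2 - 128k - 768) + (0)
Last nonzero remainder: -128k^2 - 128k - 768. Dividing through by -128 gives the monic gcd k^2 + k + 6.
Cancel k^2 + k + 6 from numerator and denominator to get the reduced form.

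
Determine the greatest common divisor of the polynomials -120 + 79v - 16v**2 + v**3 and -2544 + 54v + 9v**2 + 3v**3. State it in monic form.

-8 + v

Repeated division with remainder:
  v**3 - 16v**2 + 79v - 120 = (1/3)(3v**3 + 9v**2 + 54v - 2544) + (-19v**2 + 61v + 728)
  3v**3 + 9v**2 + 54v - 2544 = (-(3/19)v - 354/361)(-19v**2 + 61v + 728) + ((82584/361)v - 660672/361)
  -19v**2 + 61v + 728 = (-(6859/82584)v - 32851/82584)((82584/361)v - 660672/361) + (0)
Last nonzero remainder: (82584/361)v - 660672/361. Dividing through by 82584/361 gives the monic gcd v - 8.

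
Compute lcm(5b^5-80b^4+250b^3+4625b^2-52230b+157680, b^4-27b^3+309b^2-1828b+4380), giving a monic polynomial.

Repeated division with remainder:
  5b^5-80b^4+250b^3+4625b^2-52230b+157680 = (5b+55)(b^4-27b^3+309b^2-1828b+4380) + (190b^3-3230b^2+26410b-83220)
  b^4-27b^3+309b^2-1828b+4380 = ((1/190)b-1/19)(190b^3-3230b^2+26410b-83220) + (0)
Last nonzero remainder: 190b^3-3230b^2+26410b-83220. Dividing through by 190 gives the monic gcd b^3-17b^2+139b-438.
Then lcm(f, g) = f·g / gcd(f, g); expanding and making the result monic gives the answer.

b^6-26b^5+210b^4+425b^3-19696b^2+135996b-315360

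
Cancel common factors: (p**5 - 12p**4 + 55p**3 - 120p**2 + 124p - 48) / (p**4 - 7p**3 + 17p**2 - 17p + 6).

Euclidean algorithm in ℚ[p]:
  p**5 - 12p**4 + 55p**3 - 120p**2 + 124p - 48 = (p - 5)(p**4 - 7p**3 + 17p**2 - 17p + 6) + (3p**3 - 18p**2 + 33p - 18)
  p**4 - 7p**3 + 17p**2 - 17p + 6 = ((1/3)p - 1/3)(3p**3 - 18p**2 + 33p - 18) + (0)
Last nonzero remainder: 3p**3 - 18p**2 + 33p - 18. Dividing through by 3 gives the monic gcd p**3 - 6p**2 + 11p - 6.
Cancel p**3 - 6p**2 + 11p - 6 from numerator and denominator to get the reduced form.

(p**2 - 6p + 8)/(p - 1)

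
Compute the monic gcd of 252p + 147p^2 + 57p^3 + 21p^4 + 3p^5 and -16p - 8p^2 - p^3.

4p + p^2

Apply the Euclidean algorithm:
  3p^5 + 21p^4 + 57p^3 + 147p^2 + 252p = (-3p^2 + 3p - 33)(-p^3 - 8p^2 - 16p) + (-69p^2 - 276p)
  -p^3 - 8p^2 - 16p = ((1/69)p + 4/69)(-69p^2 - 276p) + (0)
Last nonzero remainder: -69p^2 - 276p. Dividing through by -69 gives the monic gcd p^2 + 4p.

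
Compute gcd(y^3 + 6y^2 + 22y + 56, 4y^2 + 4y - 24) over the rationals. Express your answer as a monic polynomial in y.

Repeated division with remainder:
  y^3 + 6y^2 + 22y + 56 = ((1/4)y + 5/4)(4y^2 + 4y - 24) + (23y + 86)
  4y^2 + 4y - 24 = ((4/23)y - 252/529)(23y + 86) + (8976/529)
  23y + 86 = ((12167/8976)y + 22747/4488)(8976/529) + (0)
The last nonzero remainder is the constant 8976/529, so the polynomials are coprime and gcd = 1.

1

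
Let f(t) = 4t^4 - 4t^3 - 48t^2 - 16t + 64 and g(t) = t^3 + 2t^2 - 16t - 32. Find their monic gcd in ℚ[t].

t^2 - 2t - 8

By polynomial division,
  4t^4 - 4t^3 - 48t^2 - 16t + 64 = (4t - 12)(t^3 + 2t^2 - 16t - 32) + (40t^2 - 80t - 320)
  t^3 + 2t^2 - 16t - 32 = ((1/40)t + 1/10)(40t^2 - 80t - 320) + (0)
Last nonzero remainder: 40t^2 - 80t - 320. Dividing through by 40 gives the monic gcd t^2 - 2t - 8.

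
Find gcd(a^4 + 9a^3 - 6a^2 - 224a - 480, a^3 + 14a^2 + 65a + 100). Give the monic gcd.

a + 4

Euclidean algorithm in ℚ[a]:
  a^4 + 9a^3 - 6a^2 - 224a - 480 = (a - 5)(a^3 + 14a^2 + 65a + 100) + (-a^2 + a + 20)
  a^3 + 14a^2 + 65a + 100 = (-a - 15)(-a^2 + a + 20) + (100a + 400)
  -a^2 + a + 20 = (-(1/100)a + 1/20)(100a + 400) + (0)
Last nonzero remainder: 100a + 400. Dividing through by 100 gives the monic gcd a + 4.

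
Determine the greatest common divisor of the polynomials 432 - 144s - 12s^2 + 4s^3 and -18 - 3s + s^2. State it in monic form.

-6 + s

Repeated division with remainder:
  4s^3 - 12s^2 - 144s + 432 = (4s)(s^2 - 3s - 18) + (-72s + 432)
  s^2 - 3s - 18 = (-(1/72)s - 1/24)(-72s + 432) + (0)
Last nonzero remainder: -72s + 432. Dividing through by -72 gives the monic gcd s - 6.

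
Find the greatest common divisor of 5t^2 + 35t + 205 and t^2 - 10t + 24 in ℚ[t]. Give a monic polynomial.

Repeated division with remainder:
  5t^2 + 35t + 205 = (5)(t^2 - 10t + 24) + (85t + 85)
  t^2 - 10t + 24 = ((1/85)t - 11/85)(85t + 85) + (35)
  85t + 85 = ((17/7)t + 17/7)(35) + (0)
The last nonzero remainder is the constant 35, so the polynomials are coprime and gcd = 1.

1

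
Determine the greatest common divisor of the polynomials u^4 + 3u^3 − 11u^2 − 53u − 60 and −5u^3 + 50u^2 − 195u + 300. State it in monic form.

u − 4

By polynomial division,
  u^4 + 3u^3 − 11u^2 − 53u − 60 = (−(1/5)u − 13/5)(−5u^3 + 50u^2 − 195u + 300) + (80u^2 − 500u + 720)
  −5u^3 + 50u^2 − 195u + 300 = (−(1/16)u + 15/64)(80u^2 − 500u + 720) + (−(525/16)u + 525/4)
  80u^2 − 500u + 720 = (−(256/105)u + 192/35)(−(525/16)u + 525/4) + (0)
Last nonzero remainder: −(525/16)u + 525/4. Dividing through by −525/16 gives the monic gcd u − 4.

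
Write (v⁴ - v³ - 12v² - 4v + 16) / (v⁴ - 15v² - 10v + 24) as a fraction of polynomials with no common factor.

(v + 2)/(v + 3)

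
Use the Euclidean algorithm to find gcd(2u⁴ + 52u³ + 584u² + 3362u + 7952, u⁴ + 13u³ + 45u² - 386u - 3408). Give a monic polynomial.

u³ + 19u² + 159u + 568

By polynomial division,
  2u⁴ + 52u³ + 584u² + 3362u + 7952 = (2)(u⁴ + 13u³ + 45u² - 386u - 3408) + (26u³ + 494u² + 4134u + 14768)
  u⁴ + 13u³ + 45u² - 386u - 3408 = ((1/26)u - 3/13)(26u³ + 494u² + 4134u + 14768) + (0)
Last nonzero remainder: 26u³ + 494u² + 4134u + 14768. Dividing through by 26 gives the monic gcd u³ + 19u² + 159u + 568.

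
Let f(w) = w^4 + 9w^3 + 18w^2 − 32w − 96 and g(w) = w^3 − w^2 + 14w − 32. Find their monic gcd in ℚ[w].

w − 2

Euclidean algorithm in ℚ[w]:
  w^4 + 9w^3 + 18w^2 − 32w − 96 = (w + 10)(w^3 − w^2 + 14w − 32) + (14w^2 − 140w + 224)
  w^3 − w^2 + 14w − 32 = ((1/14)w + 9/14)(14w^2 − 140w + 224) + (88w − 176)
  14w^2 − 140w + 224 = ((7/44)w − 14/11)(88w − 176) + (0)
Last nonzero remainder: 88w − 176. Dividing through by 88 gives the monic gcd w − 2.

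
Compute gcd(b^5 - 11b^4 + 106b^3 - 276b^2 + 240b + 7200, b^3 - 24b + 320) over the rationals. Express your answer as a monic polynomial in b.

b^2 - 8b + 40

Apply the Euclidean algorithm:
  b^5 - 11b^4 + 106b^3 - 276b^2 + 240b + 7200 = (b^2 - 11b + 130)(b^3 - 24b + 320) + (-860b^2 + 6880b - 34400)
  b^3 - 24b + 320 = (-(1/860)b - 2/215)(-860b^2 + 6880b - 34400) + (0)
Last nonzero remainder: -860b^2 + 6880b - 34400. Dividing through by -860 gives the monic gcd b^2 - 8b + 40.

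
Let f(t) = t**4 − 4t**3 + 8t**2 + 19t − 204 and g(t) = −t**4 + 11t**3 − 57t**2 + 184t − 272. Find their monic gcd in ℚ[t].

t**3 − 7t**2 + 29t − 68

By polynomial division,
  t**4 − 4t**3 + 8t**2 + 19t − 204 = (−1)(−t**4 + 11t**3 − 57t**2 + 184t − 272) + (7t**3 − 49t**2 + 203t − 476)
  −t**4 + 11t**3 − 57t**2 + 184t − 272 = (−(1/7)t + 4/7)(7t**3 − 49t**2 + 203t − 476) + (0)
Last nonzero remainder: 7t**3 − 49t**2 + 203t − 476. Dividing through by 7 gives the monic gcd t**3 − 7t**2 + 29t − 68.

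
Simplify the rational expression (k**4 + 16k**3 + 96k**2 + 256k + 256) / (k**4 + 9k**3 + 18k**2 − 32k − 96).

(k**2 + 8k + 16)/(k**2 + k − 6)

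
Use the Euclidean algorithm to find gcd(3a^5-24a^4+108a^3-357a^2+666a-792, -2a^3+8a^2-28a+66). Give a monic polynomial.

Apply the Euclidean algorithm:
  3a^5-24a^4+108a^3-357a^2+666a-792 = (-(3/2)a^2+6a-9)(-2a^3+8a^2-28a+66) + (-18a^2+18a-198)
  -2a^3+8a^2-28a+66 = ((1/9)a-1/3)(-18a^2+18a-198) + (0)
Last nonzero remainder: -18a^2+18a-198. Dividing through by -18 gives the monic gcd a^2-a+11.

a^2-a+11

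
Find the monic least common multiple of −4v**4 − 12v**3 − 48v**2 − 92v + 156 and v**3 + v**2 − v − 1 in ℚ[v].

Euclidean algorithm in ℚ[v]:
  −4v**4 − 12v**3 − 48v**2 − 92v + 156 = (−4v − 8)(v**3 + v**2 − v − 1) + (−44v**2 − 104v + 148)
  v**3 + v**2 − v − 1 = (−(1/44)v + 15/484)(−44v**2 − 104v + 148) + ((676/121)v − 676/121)
  −44v**2 − 104v + 148 = (−(1331/169)v − 4477/169)((676/121)v − 676/121) + (0)
Last nonzero remainder: (676/121)v − 676/121. Dividing through by 676/121 gives the monic gcd v − 1.
Then lcm(f, g) = f·g / gcd(f, g); expanding and making the result monic gives the answer.

v**6 + 5v**5 + 19v**4 + 50v**3 + 19v**2 − 55v − 39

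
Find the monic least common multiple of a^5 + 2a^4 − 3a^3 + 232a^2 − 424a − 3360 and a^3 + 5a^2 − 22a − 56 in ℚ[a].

a^6 + 4a^5 + a^4 + 226a^3 + 40a^2 − 4208a − 6720

Repeated division with remainder:
  a^5 + 2a^4 − 3a^3 + 232a^2 − 424a − 3360 = (a^2 − 3a + 34)(a^3 + 5a^2 − 22a − 56) + (52a^2 + 156a − 1456)
  a^3 + 5a^2 − 22a − 56 = ((1/52)a + 1/26)(52a^2 + 156a − 1456) + (0)
Last nonzero remainder: 52a^2 + 156a − 1456. Dividing through by 52 gives the monic gcd a^2 + 3a − 28.
Then lcm(f, g) = f·g / gcd(f, g); expanding and making the result monic gives the answer.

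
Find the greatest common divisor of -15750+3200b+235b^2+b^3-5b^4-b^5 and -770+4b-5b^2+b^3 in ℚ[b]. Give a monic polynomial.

70+6b+b^2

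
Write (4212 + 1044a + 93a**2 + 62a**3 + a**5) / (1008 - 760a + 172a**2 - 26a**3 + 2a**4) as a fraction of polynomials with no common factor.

(117 + 42a + 4a**2 + a**3)/(28 - 18a + 2a**2)

Apply the Euclidean algorithm:
  a**5 + 62a**3 + 93a**2 + 1044a + 4212 = ((1/2)a + 13/2)(2a**4 - 26a**3 + 172a**2 - 760a + 1008) + (145a**3 - 645a**2 + 5480a - 2340)
  2a**4 - 26a**3 + 172a**2 - 760a + 1008 = ((2/145)a - 496/4205)(145a**3 - 645a**2 + 5480a - 2340) + ((17100/841)a**2 - (68400/841)a + 615600/841)
  145a**3 - 645a**2 + 5480a - 2340 = ((24389/3420)a - 10933/3420)((17100/841)a**2 - (68400/841)a + 615600/841) + (0)
Last nonzero remainder: (17100/841)a**2 - (68400/841)a + 615600/841. Dividing through by 17100/841 gives the monic gcd a**2 - 4a + 36.
Cancel a**2 - 4a + 36 from numerator and denominator to get the reduced form.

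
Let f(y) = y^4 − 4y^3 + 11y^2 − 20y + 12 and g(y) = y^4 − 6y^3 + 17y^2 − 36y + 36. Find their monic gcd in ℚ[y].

By polynomial division,
  y^4 − 4y^3 + 11y^2 − 20y + 12 = (y^4 − 6y^3 + 17y^2 − 36y + 36) + (2y^3 − 6y^2 + 16y − 24)
  y^4 − 6y^3 + 17y^2 − 36y + 36 = ((1/2)y − 3/2)(2y^3 − 6y^2 + 16y − 24) + (0)
Last nonzero remainder: 2y^3 − 6y^2 + 16y − 24. Dividing through by 2 gives the monic gcd y^3 − 3y^2 + 8y − 12.

y^3 − 3y^2 + 8y − 12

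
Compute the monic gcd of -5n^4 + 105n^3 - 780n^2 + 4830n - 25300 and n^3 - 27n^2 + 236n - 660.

Repeated division with remainder:
  -5n^4 + 105n^3 - 780n^2 + 4830n - 25300 = (-5n - 30)(n^3 - 27n^2 + 236n - 660) + (-410n^2 + 8610n - 45100)
  n^3 - 27n^2 + 236n - 660 = (-(1/410)n + 3/205)(-410n^2 + 8610n - 45100) + (0)
Last nonzero remainder: -410n^2 + 8610n - 45100. Dividing through by -410 gives the monic gcd n^2 - 21n + 110.

n^2 - 21n + 110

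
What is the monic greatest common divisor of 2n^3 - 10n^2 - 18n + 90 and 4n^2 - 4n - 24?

n - 3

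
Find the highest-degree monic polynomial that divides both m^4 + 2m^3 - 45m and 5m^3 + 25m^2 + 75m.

Repeated division with remainder:
  m^4 + 2m^3 - 45m = ((1/5)m - 3/5)(5m^3 + 25m^2 + 75m) + (0)
Last nonzero remainder: 5m^3 + 25m^2 + 75m. Dividing through by 5 gives the monic gcd m^3 + 5m^2 + 15m.

m^3 + 5m^2 + 15m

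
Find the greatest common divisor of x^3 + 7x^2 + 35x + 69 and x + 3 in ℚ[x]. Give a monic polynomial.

x + 3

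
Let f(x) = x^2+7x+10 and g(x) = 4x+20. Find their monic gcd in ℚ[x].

x+5

By polynomial division,
  x^2+7x+10 = ((1/4)x+1/2)(4x+20) + (0)
Last nonzero remainder: 4x+20. Dividing through by 4 gives the monic gcd x+5.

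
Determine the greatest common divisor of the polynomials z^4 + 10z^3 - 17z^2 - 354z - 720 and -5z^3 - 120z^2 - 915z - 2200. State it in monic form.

By polynomial division,
  z^4 + 10z^3 - 17z^2 - 354z - 720 = (-(1/5)z + 14/5)(-5z^3 - 120z^2 - 915z - 2200) + (136z^2 + 1768z + 5440)
  -5z^3 - 120z^2 - 915z - 2200 = (-(5/136)z - 55/136)(136z^2 + 1768z + 5440) + (0)
Last nonzero remainder: 136z^2 + 1768z + 5440. Dividing through by 136 gives the monic gcd z^2 + 13z + 40.

z^2 + 13z + 40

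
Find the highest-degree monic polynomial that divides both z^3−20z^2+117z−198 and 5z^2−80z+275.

Apply the Euclidean algorithm:
  z^3−20z^2+117z−198 = ((1/5)z−4/5)(5z^2−80z+275) + (−2z+22)
  5z^2−80z+275 = (−(5/2)z+25/2)(−2z+22) + (0)
Last nonzero remainder: −2z+22. Dividing through by −2 gives the monic gcd z−11.

z−11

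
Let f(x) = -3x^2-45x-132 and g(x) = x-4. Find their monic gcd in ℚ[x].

Euclidean algorithm in ℚ[x]:
  -3x^2-45x-132 = (-3x-57)(x-4) + (-360)
  x-4 = (-(1/360)x+1/90)(-360) + (0)
The last nonzero remainder is the constant -360, so the polynomials are coprime and gcd = 1.

1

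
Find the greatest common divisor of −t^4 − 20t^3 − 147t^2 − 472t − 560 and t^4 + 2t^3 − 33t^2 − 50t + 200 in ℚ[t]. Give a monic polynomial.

t^2 + 9t + 20

Apply the Euclidean algorithm:
  −t^4 − 20t^3 − 147t^2 − 472t − 560 = (−1)(t^4 + 2t^3 − 33t^2 − 50t + 200) + (−18t^3 − 180t^2 − 522t − 360)
  t^4 + 2t^3 − 33t^2 − 50t + 200 = (−(1/18)t + 4/9)(−18t^3 − 180t^2 − 522t − 360) + (18t^2 + 162t + 360)
  −18t^3 − 180t^2 − 522t − 360 = (−t − 1)(18t^2 + 162t + 360) + (0)
Last nonzero remainder: 18t^2 + 162t + 360. Dividing through by 18 gives the monic gcd t^2 + 9t + 20.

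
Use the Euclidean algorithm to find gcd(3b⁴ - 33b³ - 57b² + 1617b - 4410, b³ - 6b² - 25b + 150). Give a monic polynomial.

By polynomial division,
  3b⁴ - 33b³ - 57b² + 1617b - 4410 = (3b - 15)(b³ - 6b² - 25b + 150) + (-72b² + 792b - 2160)
  b³ - 6b² - 25b + 150 = (-(1/72)b - 5/72)(-72b² + 792b - 2160) + (0)
Last nonzero remainder: -72b² + 792b - 2160. Dividing through by -72 gives the monic gcd b² - 11b + 30.

b² - 11b + 30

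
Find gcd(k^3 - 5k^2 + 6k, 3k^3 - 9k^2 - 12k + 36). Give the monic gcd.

Euclidean algorithm in ℚ[k]:
  k^3 - 5k^2 + 6k = (1/3)(3k^3 - 9k^2 - 12k + 36) + (-2k^2 + 10k - 12)
  3k^3 - 9k^2 - 12k + 36 = (-(3/2)k - 3)(-2k^2 + 10k - 12) + (0)
Last nonzero remainder: -2k^2 + 10k - 12. Dividing through by -2 gives the monic gcd k^2 - 5k + 6.

k^2 - 5k + 6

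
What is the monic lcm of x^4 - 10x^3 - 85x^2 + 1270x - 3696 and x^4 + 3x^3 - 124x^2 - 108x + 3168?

Repeated division with remainder:
  x^4 - 10x^3 - 85x^2 + 1270x - 3696 = (x^4 + 3x^3 - 124x^2 - 108x + 3168) + (-13x^3 + 39x^2 + 1378x - 6864)
  x^4 + 3x^3 - 124x^2 - 108x + 3168 = (-(1/13)x - 6/13)(-13x^3 + 39x^2 + 1378x - 6864) + (0)
Last nonzero remainder: -13x^3 + 39x^2 + 1378x - 6864. Dividing through by -13 gives the monic gcd x^3 - 3x^2 - 106x + 528.
Then lcm(f, g) = f·g / gcd(f, g); expanding and making the result monic gives the answer.

x^5 - 4x^4 - 145x^3 + 760x^2 + 3924x - 22176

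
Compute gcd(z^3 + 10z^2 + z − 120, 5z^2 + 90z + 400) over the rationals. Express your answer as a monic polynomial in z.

Apply the Euclidean algorithm:
  z^3 + 10z^2 + z − 120 = ((1/5)z − 8/5)(5z^2 + 90z + 400) + (65z + 520)
  5z^2 + 90z + 400 = ((1/13)z + 10/13)(65z + 520) + (0)
Last nonzero remainder: 65z + 520. Dividing through by 65 gives the monic gcd z + 8.

z + 8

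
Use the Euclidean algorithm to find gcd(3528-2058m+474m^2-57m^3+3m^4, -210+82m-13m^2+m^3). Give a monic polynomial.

42-8m+m^2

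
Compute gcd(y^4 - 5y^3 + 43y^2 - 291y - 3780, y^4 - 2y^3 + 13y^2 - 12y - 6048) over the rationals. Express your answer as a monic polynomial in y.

y^3 - 10y^2 + 93y - 756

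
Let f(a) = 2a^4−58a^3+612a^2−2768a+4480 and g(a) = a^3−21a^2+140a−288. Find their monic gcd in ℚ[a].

a^2−12a+32

Repeated division with remainder:
  2a^4−58a^3+612a^2−2768a+4480 = (2a−16)(a^3−21a^2+140a−288) + (−4a^2+48a−128)
  a^3−21a^2+140a−288 = (−(1/4)a+9/4)(−4a^2+48a−128) + (0)
Last nonzero remainder: −4a^2+48a−128. Dividing through by −4 gives the monic gcd a^2−12a+32.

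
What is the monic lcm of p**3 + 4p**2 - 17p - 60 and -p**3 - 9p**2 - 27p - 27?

By polynomial division,
  p**3 + 4p**2 - 17p - 60 = (-1)(-p**3 - 9p**2 - 27p - 27) + (-5p**2 - 44p - 87)
  -p**3 - 9p**2 - 27p - 27 = ((1/5)p + 1/25)(-5p**2 - 44p - 87) + (-(196/25)p - 588/25)
  -5p**2 - 44p - 87 = ((125/196)p + 725/196)(-(196/25)p - 588/25) + (0)
Last nonzero remainder: -(196/25)p - 588/25. Dividing through by -196/25 gives the monic gcd p + 3.
Then lcm(f, g) = f·g / gcd(f, g); expanding and making the result monic gives the answer.

p**5 + 10p**4 + 16p**3 - 126p**2 - 513p - 540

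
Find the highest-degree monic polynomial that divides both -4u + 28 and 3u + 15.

1

Apply the Euclidean algorithm:
  -4u + 28 = (-4/3)(3u + 15) + (48)
  3u + 15 = ((1/16)u + 5/16)(48) + (0)
The last nonzero remainder is the constant 48, so the polynomials are coprime and gcd = 1.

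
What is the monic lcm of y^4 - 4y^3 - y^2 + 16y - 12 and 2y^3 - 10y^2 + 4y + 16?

y^6 - 7y^5 + 7y^4 + 35y^3 - 56y^2 - 28y + 48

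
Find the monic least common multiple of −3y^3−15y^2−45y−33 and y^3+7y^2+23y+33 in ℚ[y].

Euclidean algorithm in ℚ[y]:
  −3y^3−15y^2−45y−33 = (−3)(y^3+7y^2+23y+33) + (6y^2+24y+66)
  y^3+7y^2+23y+33 = ((1/6)y+1/2)(6y^2+24y+66) + (0)
Last nonzero remainder: 6y^2+24y+66. Dividing through by 6 gives the monic gcd y^2+4y+11.
Then lcm(f, g) = f·g / gcd(f, g); expanding and making the result monic gives the answer.

y^4+8y^3+30y^2+56y+33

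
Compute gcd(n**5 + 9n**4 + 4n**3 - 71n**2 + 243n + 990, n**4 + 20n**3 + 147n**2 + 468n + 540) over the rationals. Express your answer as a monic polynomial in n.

n**3 + 14n**2 + 63n + 90

By polynomial division,
  n**5 + 9n**4 + 4n**3 - 71n**2 + 243n + 990 = (n - 11)(n**4 + 20n**3 + 147n**2 + 468n + 540) + (77n**3 + 1078n**2 + 4851n + 6930)
  n**4 + 20n**3 + 147n**2 + 468n + 540 = ((1/77)n + 6/77)(77n**3 + 1078n**2 + 4851n + 6930) + (0)
Last nonzero remainder: 77n**3 + 1078n**2 + 4851n + 6930. Dividing through by 77 gives the monic gcd n**3 + 14n**2 + 63n + 90.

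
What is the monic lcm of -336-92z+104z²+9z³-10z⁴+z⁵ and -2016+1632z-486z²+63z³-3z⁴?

Repeated division with remainder:
  z⁵-10z⁴+9z³+104z²-92z-336 = (-(1/3)z-11/3)(-3z⁴+63z³-486z²+1632z-2016) + (78z³-1134z²+5220z-7728)
  -3z⁴+63z³-486z²+1632z-2016 = (-(1/26)z+42/169)(78z³-1134z²+5220z-7728) + (-(576/169)z²+(6336/169)z-16128/169)
  78z³-1134z²+5220z-7728 = (-(2197/96)z+3887/48)(-(576/169)z²+(6336/169)z-16128/169) + (0)
Last nonzero remainder: -(576/169)z²+(6336/169)z-16128/169. Dividing through by -576/169 gives the monic gcd z²-11z+28.
Then lcm(f, g) = f·g / gcd(f, g); expanding and making the result monic gives the answer.

-8064+1152z+3080z²-916z³-226z⁴+133z⁵-20z⁶+z⁷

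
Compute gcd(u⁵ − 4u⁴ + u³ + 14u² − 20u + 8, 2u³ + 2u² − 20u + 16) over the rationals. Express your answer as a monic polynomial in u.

By polynomial division,
  u⁵ − 4u⁴ + u³ + 14u² − 20u + 8 = ((1/2)u² − (5/2)u + 8)(2u³ + 2u² − 20u + 16) + (−60u² + 180u − 120)
  2u³ + 2u² − 20u + 16 = (−(1/30)u − 2/15)(−60u² + 180u − 120) + (0)
Last nonzero remainder: −60u² + 180u − 120. Dividing through by −60 gives the monic gcd u² − 3u + 2.

u² − 3u + 2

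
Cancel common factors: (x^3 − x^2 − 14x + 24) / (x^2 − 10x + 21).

(x^2 + 2x − 8)/(x − 7)

By polynomial division,
  x^3 − x^2 − 14x + 24 = (x + 9)(x^2 − 10x + 21) + (55x − 165)
  x^2 − 10x + 21 = ((1/55)x − 7/55)(55x − 165) + (0)
Last nonzero remainder: 55x − 165. Dividing through by 55 gives the monic gcd x − 3.
Cancel x − 3 from numerator and denominator to get the reduced form.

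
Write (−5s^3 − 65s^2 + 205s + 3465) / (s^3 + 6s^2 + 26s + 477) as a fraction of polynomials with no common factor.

(−5s^2 − 20s + 385)/(s^2 − 3s + 53)

By polynomial division,
  −5s^3 − 65s^2 + 205s + 3465 = (−5)(s^3 + 6s^2 + 26s + 477) + (−35s^2 + 335s + 5850)
  s^3 + 6s^2 + 26s + 477 = (−(1/35)s − 109/245)(−35s^2 + 335s + 5850) + ((16767/49)s + 150903/49)
  −35s^2 + 335s + 5850 = (−(1715/16767)s + 31850/16767)((16767/49)s + 150903/49) + (0)
Last nonzero remainder: (16767/49)s + 150903/49. Dividing through by 16767/49 gives the monic gcd s + 9.
Cancel s + 9 from numerator and denominator to get the reduced form.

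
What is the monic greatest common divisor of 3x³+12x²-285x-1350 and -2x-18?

x+9

Euclidean algorithm in ℚ[x]:
  3x³+12x²-285x-1350 = (-(3/2)x²+(15/2)x+75)(-2x-18) + (0)
Last nonzero remainder: -2x-18. Dividing through by -2 gives the monic gcd x+9.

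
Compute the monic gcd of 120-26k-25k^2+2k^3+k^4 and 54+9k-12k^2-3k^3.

-6+k+k^2

Repeated division with remainder:
  k^4+2k^3-25k^2-26k+120 = (-(1/3)k+2/3)(-3k^3-12k^2+9k+54) + (-14k^2-14k+84)
  -3k^3-12k^2+9k+54 = ((3/14)k+9/14)(-14k^2-14k+84) + (0)
Last nonzero remainder: -14k^2-14k+84. Dividing through by -14 gives the monic gcd k^2+k-6.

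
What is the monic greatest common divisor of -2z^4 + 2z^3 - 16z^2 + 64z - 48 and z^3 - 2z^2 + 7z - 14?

Apply the Euclidean algorithm:
  -2z^4 + 2z^3 - 16z^2 + 64z - 48 = (-2z - 2)(z^3 - 2z^2 + 7z - 14) + (-6z^2 + 50z - 76)
  z^3 - 2z^2 + 7z - 14 = (-(1/6)z - 19/18)(-6z^2 + 50z - 76) + ((424/9)z - 848/9)
  -6z^2 + 50z - 76 = (-(27/212)z + 171/212)((424/9)z - 848/9) + (0)
Last nonzero remainder: (424/9)z - 848/9. Dividing through by 424/9 gives the monic gcd z - 2.

z - 2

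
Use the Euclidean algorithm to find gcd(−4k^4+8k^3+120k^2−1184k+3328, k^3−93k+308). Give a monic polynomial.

By polynomial division,
  −4k^4+8k^3+120k^2−1184k+3328 = (−4k+8)(k^3−93k+308) + (−252k^2+792k+864)
  k^3−93k+308 = (−(1/252)k−11/882)(−252k^2+792k+864) + (−(3905/49)k+15620/49)
  −252k^2+792k+864 = ((12348/3905)k+10584/3905)(−(3905/49)k+15620/49) + (0)
Last nonzero remainder: −(3905/49)k+15620/49. Dividing through by −3905/49 gives the monic gcd k−4.

k−4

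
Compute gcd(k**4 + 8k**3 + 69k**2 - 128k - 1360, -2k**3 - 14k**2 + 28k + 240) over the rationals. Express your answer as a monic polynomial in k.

Euclidean algorithm in ℚ[k]:
  k**4 + 8k**3 + 69k**2 - 128k - 1360 = (-(1/2)k - 1/2)(-2k**3 - 14k**2 + 28k + 240) + (76k**2 + 6k - 1240)
  -2k**3 - 14k**2 + 28k + 240 = (-(1/38)k - 263/1444)(76k**2 + 6k - 1240) + (-(2555/722)k + 5110/361)
  76k**2 + 6k - 1240 = (-(54872/2555)k - 44764/511)(-(2555/722)k + 5110/361) + (0)
Last nonzero remainder: -(2555/722)k + 5110/361. Dividing through by -2555/722 gives the monic gcd k - 4.

k - 4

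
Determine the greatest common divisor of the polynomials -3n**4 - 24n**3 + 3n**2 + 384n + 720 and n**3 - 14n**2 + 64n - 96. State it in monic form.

Repeated division with remainder:
  -3n**4 - 24n**3 + 3n**2 + 384n + 720 = (-3n - 66)(n**3 - 14n**2 + 64n - 96) + (-729n**2 + 4320n - 5616)
  n**3 - 14n**2 + 64n - 96 = (-(1/729)n + 218/19683)(-729n**2 + 4320n - 5616) + ((6160/729)n - 24640/729)
  -729n**2 + 4320n - 5616 = (-(531441/6160)n + 255879/1540)((6160/729)n - 24640/729) + (0)
Last nonzero remainder: (6160/729)n - 24640/729. Dividing through by 6160/729 gives the monic gcd n - 4.

n - 4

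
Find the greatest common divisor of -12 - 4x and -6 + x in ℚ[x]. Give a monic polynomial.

Apply the Euclidean algorithm:
  -4x - 12 = (-4)(x - 6) + (-36)
  x - 6 = (-(1/36)x + 1/6)(-36) + (0)
The last nonzero remainder is the constant -36, so the polynomials are coprime and gcd = 1.

1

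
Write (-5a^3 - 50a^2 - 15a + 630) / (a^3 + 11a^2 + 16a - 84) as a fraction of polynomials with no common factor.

(-5a + 15)/(a - 2)

By polynomial division,
  -5a^3 - 50a^2 - 15a + 630 = (-5)(a^3 + 11a^2 + 16a - 84) + (5a^2 + 65a + 210)
  a^3 + 11a^2 + 16a - 84 = ((1/5)a - 2/5)(5a^2 + 65a + 210) + (0)
Last nonzero remainder: 5a^2 + 65a + 210. Dividing through by 5 gives the monic gcd a^2 + 13a + 42.
Cancel a^2 + 13a + 42 from numerator and denominator to get the reduced form.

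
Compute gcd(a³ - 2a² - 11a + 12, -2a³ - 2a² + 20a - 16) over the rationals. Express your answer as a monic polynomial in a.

a - 1

Euclidean algorithm in ℚ[a]:
  a³ - 2a² - 11a + 12 = (-1/2)(-2a³ - 2a² + 20a - 16) + (-3a² - a + 4)
  -2a³ - 2a² + 20a - 16 = ((2/3)a + 4/9)(-3a² - a + 4) + ((160/9)a - 160/9)
  -3a² - a + 4 = (-(27/160)a - 9/40)((160/9)a - 160/9) + (0)
Last nonzero remainder: (160/9)a - 160/9. Dividing through by 160/9 gives the monic gcd a - 1.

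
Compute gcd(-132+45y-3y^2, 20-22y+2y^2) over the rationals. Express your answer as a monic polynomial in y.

Euclidean algorithm in ℚ[y]:
  -3y^2+45y-132 = (-3/2)(2y^2-22y+20) + (12y-102)
  2y^2-22y+20 = ((1/6)y-5/12)(12y-102) + (-45/2)
  12y-102 = (-(8/15)y+68/15)(-45/2) + (0)
The last nonzero remainder is the constant -45/2, so the polynomials are coprime and gcd = 1.

1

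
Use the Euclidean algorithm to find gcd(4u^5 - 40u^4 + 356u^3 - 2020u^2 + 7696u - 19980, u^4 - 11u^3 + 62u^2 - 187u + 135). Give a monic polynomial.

u^3 - 10u^2 + 52u - 135

Euclidean algorithm in ℚ[u]:
  4u^5 - 40u^4 + 356u^3 - 2020u^2 + 7696u - 19980 = (4u + 4)(u^4 - 11u^3 + 62u^2 - 187u + 135) + (152u^3 - 1520u^2 + 7904u - 20520)
  u^4 - 11u^3 + 62u^2 - 187u + 135 = ((1/152)u - 1/152)(152u^3 - 1520u^2 + 7904u - 20520) + (0)
Last nonzero remainder: 152u^3 - 1520u^2 + 7904u - 20520. Dividing through by 152 gives the monic gcd u^3 - 10u^2 + 52u - 135.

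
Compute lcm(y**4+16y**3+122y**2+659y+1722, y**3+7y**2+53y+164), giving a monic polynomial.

Repeated division with remainder:
  y**4+16y**3+122y**2+659y+1722 = (y+9)(y**3+7y**2+53y+164) + (6y**2+18y+246)
  y**3+7y**2+53y+164 = ((1/6)y+2/3)(6y**2+18y+246) + (0)
Last nonzero remainder: 6y**2+18y+246. Dividing through by 6 gives the monic gcd y**2+3y+41.
Then lcm(f, g) = f·g / gcd(f, g); expanding and making the result monic gives the answer.

y**5+20y**4+186y**3+1147y**2+4358y+6888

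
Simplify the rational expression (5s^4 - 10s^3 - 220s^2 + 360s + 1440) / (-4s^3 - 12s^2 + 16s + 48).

Euclidean algorithm in ℚ[s]:
  5s^4 - 10s^3 - 220s^2 + 360s + 1440 = (-(5/4)s + 25/4)(-4s^3 - 12s^2 + 16s + 48) + (-125s^2 + 320s + 1140)
  -4s^3 - 12s^2 + 16s + 48 = ((4/125)s + 556/3125)(-125s^2 + 320s + 1140) + (-(48384/625)s - 96768/625)
  -125s^2 + 320s + 1140 = ((78125/48384)s - 59375/8064)(-(48384/625)s - 96768/625) + (0)
Last nonzero remainder: -(48384/625)s - 96768/625. Dividing through by -48384/625 gives the monic gcd s + 2.
Cancel s + 2 from numerator and denominator to get the reduced form.

(-5s^3 + 20s^2 + 180s - 720)/(4s^2 + 4s - 24)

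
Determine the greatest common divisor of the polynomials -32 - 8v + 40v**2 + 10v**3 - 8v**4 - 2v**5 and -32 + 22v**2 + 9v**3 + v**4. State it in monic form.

Apply the Euclidean algorithm:
  -2v**5 - 8v**4 + 10v**3 + 40v**2 - 8v - 32 = (-2v + 10)(v**4 + 9v**3 + 22v**2 - 32) + (-36v**3 - 180v**2 - 72v + 288)
  v**4 + 9v**3 + 22v**2 - 32 = (-(1/36)v - 1/9)(-36v**3 - 180v**2 - 72v + 288) + (0)
Last nonzero remainder: -36v**3 - 180v**2 - 72v + 288. Dividing through by -36 gives the monic gcd v**3 + 5v**2 + 2v - 8.

-8 + 2v + 5v**2 + v**3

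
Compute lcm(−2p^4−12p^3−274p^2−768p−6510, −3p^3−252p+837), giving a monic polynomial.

p^5+3p^4+119p^3−27p^2+2103p−9765

Euclidean algorithm in ℚ[p]:
  −2p^4−12p^3−274p^2−768p−6510 = ((2/3)p+4)(−3p^3−252p+837) + (−106p^2−318p−9858)
  −3p^3−252p+837 = ((3/106)p−9/106)(−106p^2−318p−9858) + (0)
Last nonzero remainder: −106p^2−318p−9858. Dividing through by −106 gives the monic gcd p^2+3p+93.
Then lcm(f, g) = f·g / gcd(f, g); expanding and making the result monic gives the answer.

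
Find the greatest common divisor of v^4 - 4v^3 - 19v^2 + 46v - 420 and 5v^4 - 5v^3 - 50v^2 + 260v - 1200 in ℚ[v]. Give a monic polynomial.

v^3 + 3v^2 + 2v + 60

Apply the Euclidean algorithm:
  v^4 - 4v^3 - 19v^2 + 46v - 420 = (1/5)(5v^4 - 5v^3 - 50v^2 + 260v - 1200) + (-3v^3 - 9v^2 - 6v - 180)
  5v^4 - 5v^3 - 50v^2 + 260v - 1200 = (-(5/3)v + 20/3)(-3v^3 - 9v^2 - 6v - 180) + (0)
Last nonzero remainder: -3v^3 - 9v^2 - 6v - 180. Dividing through by -3 gives the monic gcd v^3 + 3v^2 + 2v + 60.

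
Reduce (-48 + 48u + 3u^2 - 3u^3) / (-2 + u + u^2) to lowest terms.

Euclidean algorithm in ℚ[u]:
  -3u^3 + 3u^2 + 48u - 48 = (-3u + 6)(u^2 + u - 2) + (36u - 36)
  u^2 + u - 2 = ((1/36)u + 1/18)(36u - 36) + (0)
Last nonzero remainder: 36u - 36. Dividing through by 36 gives the monic gcd u - 1.
Cancel u - 1 from numerator and denominator to get the reduced form.

(48 - 3u^2)/(2 + u)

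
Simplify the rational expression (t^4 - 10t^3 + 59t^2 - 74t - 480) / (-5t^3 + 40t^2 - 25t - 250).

(-t^2 + 7t - 48)/(5t - 25)

Euclidean algorithm in ℚ[t]:
  t^4 - 10t^3 + 59t^2 - 74t - 480 = (-(1/5)t + 2/5)(-5t^3 + 40t^2 - 25t - 250) + (38t^2 - 114t - 380)
  -5t^3 + 40t^2 - 25t - 250 = (-(5/38)t + 25/38)(38t^2 - 114t - 380) + (0)
Last nonzero remainder: 38t^2 - 114t - 380. Dividing through by 38 gives the monic gcd t^2 - 3t - 10.
Cancel t^2 - 3t - 10 from numerator and denominator to get the reduced form.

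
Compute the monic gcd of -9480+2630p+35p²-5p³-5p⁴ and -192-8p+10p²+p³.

-4+p

By polynomial division,
  -5p⁴-5p³+35p²+2630p-9480 = (-5p+45)(p³+10p²-8p-192) + (-455p²+2030p-840)
  p³+10p²-8p-192 = (-(1/455)p-188/5915)(-455p²+2030p-840) + ((9240/169)p-36960/169)
  -455p²+2030p-840 = (-(2197/264)p+169/44)((9240/169)p-36960/169) + (0)
Last nonzero remainder: (9240/169)p-36960/169. Dividing through by 9240/169 gives the monic gcd p-4.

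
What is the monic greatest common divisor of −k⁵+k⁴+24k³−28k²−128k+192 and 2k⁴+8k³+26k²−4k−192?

k²+k−6

Euclidean algorithm in ℚ[k]:
  −k⁵+k⁴+24k³−28k²−128k+192 = (−(1/2)k+5/2)(2k⁴+8k³+26k²−4k−192) + (17k³−95k²−214k+672)
  2k⁴+8k³+26k²−4k−192 = ((2/17)k+326/289)(17k³−95k²−214k+672) + ((45760/289)k²+(45760/289)k−274560/289)
  17k³−95k²−214k+672 = ((4913/45760)k−2023/2860)((45760/289)k²+(45760/289)k−274560/289) + (0)
Last nonzero remainder: (45760/289)k²+(45760/289)k−274560/289. Dividing through by 45760/289 gives the monic gcd k²+k−6.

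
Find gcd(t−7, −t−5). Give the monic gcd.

1

Euclidean algorithm in ℚ[t]:
  t−7 = (−1)(−t−5) + (−12)
  −t−5 = ((1/12)t+5/12)(−12) + (0)
The last nonzero remainder is the constant −12, so the polynomials are coprime and gcd = 1.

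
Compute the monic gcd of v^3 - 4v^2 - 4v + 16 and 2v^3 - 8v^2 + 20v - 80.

By polynomial division,
  v^3 - 4v^2 - 4v + 16 = (1/2)(2v^3 - 8v^2 + 20v - 80) + (-14v + 56)
  2v^3 - 8v^2 + 20v - 80 = (-(1/7)v^2 - 10/7)(-14v + 56) + (0)
Last nonzero remainder: -14v + 56. Dividing through by -14 gives the monic gcd v - 4.

v - 4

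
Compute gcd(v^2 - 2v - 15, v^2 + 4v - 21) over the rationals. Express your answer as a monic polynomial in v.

Euclidean algorithm in ℚ[v]:
  v^2 - 2v - 15 = (v^2 + 4v - 21) + (-6v + 6)
  v^2 + 4v - 21 = (-(1/6)v - 5/6)(-6v + 6) + (-16)
  -6v + 6 = ((3/8)v - 3/8)(-16) + (0)
The last nonzero remainder is the constant -16, so the polynomials are coprime and gcd = 1.

1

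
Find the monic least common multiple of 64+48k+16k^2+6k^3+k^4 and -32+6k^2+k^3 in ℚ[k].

Euclidean algorithm in ℚ[k]:
  k^4+6k^3+16k^2+48k+64 = (k)(k^3+6k^2-32) + (16k^2+80k+64)
  k^3+6k^2-32 = ((1/16)k+1/16)(16k^2+80k+64) + (-9k-36)
  16k^2+80k+64 = (-(16/9)k-16/9)(-9k-36) + (0)
Last nonzero remainder: -9k-36. Dividing through by -9 gives the monic gcd k+4.
Then lcm(f, g) = f·g / gcd(f, g); expanding and making the result monic gives the answer.

-512-256k+32k^2+32k^3+20k^4+8k^5+k^6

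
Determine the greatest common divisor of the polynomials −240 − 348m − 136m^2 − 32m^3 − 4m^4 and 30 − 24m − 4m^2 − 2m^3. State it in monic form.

15 + 3m + m^2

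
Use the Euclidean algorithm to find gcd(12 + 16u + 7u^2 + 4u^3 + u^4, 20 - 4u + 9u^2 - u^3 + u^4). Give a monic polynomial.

By polynomial division,
  u^4 + 4u^3 + 7u^2 + 16u + 12 = (u^4 - u^3 + 9u^2 - 4u + 20) + (5u^3 - 2u^2 + 20u - 8)
  u^4 - u^3 + 9u^2 - 4u + 20 = ((1/5)u - 3/25)(5u^3 - 2u^2 + 20u - 8) + ((119/25)u^2 + 476/25)
  5u^3 - 2u^2 + 20u - 8 = ((125/119)u - 50/119)((119/25)u^2 + 476/25) + (0)
Last nonzero remainder: (119/25)u^2 + 476/25. Dividing through by 119/25 gives the monic gcd u^2 + 4.

4 + u^2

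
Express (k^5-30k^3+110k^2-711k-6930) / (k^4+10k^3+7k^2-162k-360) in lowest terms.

Apply the Euclidean algorithm:
  k^5-30k^3+110k^2-711k-6930 = (k-10)(k^4+10k^3+7k^2-162k-360) + (63k^3+342k^2-1971k-10530)
  k^4+10k^3+7k^2-162k-360 = ((1/63)k+32/441)(63k^3+342k^2-1971k-10530) + ((660/49)k^2+(7260/49)k+19800/49)
  63k^3+342k^2-1971k-10530 = ((1029/220)k-5733/220)((660/49)k^2+(7260/49)k+19800/49) + (0)
Last nonzero remainder: (660/49)k^2+(7260/49)k+19800/49. Dividing through by 660/49 gives the monic gcd k^2+11k+30.
Cancel k^2+11k+30 from numerator and denominator to get the reduced form.

(k^3-11k^2+61k-231)/(k^2-k-12)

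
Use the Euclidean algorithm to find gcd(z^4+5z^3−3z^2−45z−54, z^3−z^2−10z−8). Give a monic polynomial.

z+2

Apply the Euclidean algorithm:
  z^4+5z^3−3z^2−45z−54 = (z+6)(z^3−z^2−10z−8) + (13z^2+23z−6)
  z^3−z^2−10z−8 = ((1/13)z−36/169)(13z^2+23z−6) + (−(784/169)z−1568/169)
  13z^2+23z−6 = (−(2197/784)z+507/784)(−(784/169)z−1568/169) + (0)
Last nonzero remainder: −(784/169)z−1568/169. Dividing through by −784/169 gives the monic gcd z+2.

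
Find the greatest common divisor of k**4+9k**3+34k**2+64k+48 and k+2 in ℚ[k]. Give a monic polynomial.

k+2

Euclidean algorithm in ℚ[k]:
  k**4+9k**3+34k**2+64k+48 = (k**3+7k**2+20k+24)(k+2) + (0)
The last nonzero remainder k+2 is already monic.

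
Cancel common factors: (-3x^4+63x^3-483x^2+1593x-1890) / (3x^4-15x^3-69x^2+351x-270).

Apply the Euclidean algorithm:
  -3x^4+63x^3-483x^2+1593x-1890 = (-1)(3x^4-15x^3-69x^2+351x-270) + (48x^3-552x^2+1944x-2160)
  3x^4-15x^3-69x^2+351x-270 = ((1/16)x+13/32)(48x^3-552x^2+1944x-2160) + ((135/4)x^2-(1215/4)x+1215/2)
  48x^3-552x^2+1944x-2160 = ((64/45)x-32/9)((135/4)x^2-(1215/4)x+1215/2) + (0)
Last nonzero remainder: (135/4)x^2-(1215/4)x+1215/2. Dividing through by 135/4 gives the monic gcd x^2-9x+18.
Cancel x^2-9x+18 from numerator and denominator to get the reduced form.

(-x^2+12x-35)/(x^2+4x-5)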